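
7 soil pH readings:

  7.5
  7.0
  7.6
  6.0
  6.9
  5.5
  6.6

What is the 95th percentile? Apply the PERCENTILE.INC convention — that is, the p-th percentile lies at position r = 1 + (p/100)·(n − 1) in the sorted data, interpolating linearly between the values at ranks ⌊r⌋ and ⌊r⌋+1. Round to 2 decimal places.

Sorted: 5.5, 6.0, 6.6, 6.9, 7.0, 7.5, 7.6.
n = 7.
r = 1 + (95/100)·(7 − 1) = 1 + 5.7 = 6.7.
Rank 6 is 7.5 and rank 7 is 7.6.
Interpolate: 7.5 + 0.7·(7.6 − 7.5) = 7.5 + 0.7·0.1 = 7.57.

7.57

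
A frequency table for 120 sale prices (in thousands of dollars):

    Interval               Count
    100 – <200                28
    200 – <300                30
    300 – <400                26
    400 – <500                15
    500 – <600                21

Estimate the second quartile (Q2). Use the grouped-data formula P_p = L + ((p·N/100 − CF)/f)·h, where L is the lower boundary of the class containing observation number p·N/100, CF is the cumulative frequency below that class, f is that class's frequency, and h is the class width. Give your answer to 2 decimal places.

307.69

N = 120; target position k = 50/100 · 120 = 60.
Cumulative frequencies: 28, 58, 84, 99, 120.
Observation 60 falls in the class 300 – <400.
L = 300, CF = 58, f = 26, h = 100.
P50 = 300 + ((60 − 58)/26)·100 = 300 + 7.69231 = 307.692.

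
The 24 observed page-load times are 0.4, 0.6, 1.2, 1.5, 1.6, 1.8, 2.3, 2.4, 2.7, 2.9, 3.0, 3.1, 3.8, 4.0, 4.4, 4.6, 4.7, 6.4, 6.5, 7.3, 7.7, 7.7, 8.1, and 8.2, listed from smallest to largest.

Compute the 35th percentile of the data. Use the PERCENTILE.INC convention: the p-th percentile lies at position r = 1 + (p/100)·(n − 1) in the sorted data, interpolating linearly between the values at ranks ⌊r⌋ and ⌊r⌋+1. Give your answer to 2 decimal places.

n = 24.
r = 1 + (35/100)·(24 − 1) = 1 + 8.05 = 9.05.
Rank 9 is 2.7 and rank 10 is 2.9.
Interpolate: 2.7 + 0.05·(2.9 − 2.7) = 2.7 + 0.05·0.2 = 2.71.

2.71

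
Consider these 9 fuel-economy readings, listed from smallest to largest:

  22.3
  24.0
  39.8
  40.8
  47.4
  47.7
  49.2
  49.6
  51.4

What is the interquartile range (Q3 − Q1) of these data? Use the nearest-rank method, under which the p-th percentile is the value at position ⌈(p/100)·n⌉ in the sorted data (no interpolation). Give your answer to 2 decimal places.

9.40

n = 9.
P25: rank ⌈25/100·9⌉ = 3 → 39.8.
P75: rank ⌈75/100·9⌉ = 7 → 49.2.
Difference: 49.2 − 39.8 = 9.4.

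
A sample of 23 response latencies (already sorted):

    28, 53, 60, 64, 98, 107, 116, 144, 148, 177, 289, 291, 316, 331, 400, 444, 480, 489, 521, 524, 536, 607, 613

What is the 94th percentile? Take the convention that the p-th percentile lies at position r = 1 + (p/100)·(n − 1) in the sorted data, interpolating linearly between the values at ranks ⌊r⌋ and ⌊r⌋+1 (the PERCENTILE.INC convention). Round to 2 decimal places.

584.28

n = 23.
r = 1 + (94/100)·(23 − 1) = 1 + 20.68 = 21.68.
Rank 21 is 536 and rank 22 is 607.
Interpolate: 536 + 0.68·(607 − 536) = 536 + 0.68·71 = 584.28.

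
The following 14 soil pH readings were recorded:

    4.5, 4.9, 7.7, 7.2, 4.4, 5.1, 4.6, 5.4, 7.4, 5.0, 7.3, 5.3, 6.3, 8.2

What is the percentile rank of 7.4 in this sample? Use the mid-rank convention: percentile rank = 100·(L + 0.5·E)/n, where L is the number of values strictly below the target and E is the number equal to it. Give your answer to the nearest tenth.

Sorted: 4.4, 4.5, 4.6, 4.9, 5.0, 5.1, 5.3, 5.4, 6.3, 7.2, 7.3, 7.4, 7.7, 8.2.
Count below 7.4: L = 11; count equal: E = 1; n = 14.
Percentile rank = 100·(11 + 0.5·1)/14 = 100·11.5/14 = 82.14.

82.1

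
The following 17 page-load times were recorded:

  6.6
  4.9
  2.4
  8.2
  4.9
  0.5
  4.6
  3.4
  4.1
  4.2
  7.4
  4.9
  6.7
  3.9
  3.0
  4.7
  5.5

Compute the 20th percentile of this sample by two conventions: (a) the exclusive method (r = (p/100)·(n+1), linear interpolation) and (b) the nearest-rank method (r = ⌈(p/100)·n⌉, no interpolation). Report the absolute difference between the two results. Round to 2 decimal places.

Sorted: 0.5, 2.4, 3.0, 3.4, 3.9, 4.1, 4.2, 4.6, 4.7, 4.9, 4.9, 4.9, 5.5, 6.6, 6.7, 7.4, 8.2.
n = 17.
(a) r = 3.6; between ranks 3 (3.0) and 4 (3.4): 3.24.
(b) the nearest-rank method: rank 4 → 3.4.
|3.24 − 3.4| = 0.16.

0.16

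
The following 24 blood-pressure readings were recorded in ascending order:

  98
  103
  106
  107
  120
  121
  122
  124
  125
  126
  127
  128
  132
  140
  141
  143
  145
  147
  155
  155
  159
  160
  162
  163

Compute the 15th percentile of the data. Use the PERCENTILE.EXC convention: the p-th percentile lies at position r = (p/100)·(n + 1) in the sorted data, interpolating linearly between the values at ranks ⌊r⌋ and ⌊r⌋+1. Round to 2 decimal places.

106.75

n = 24.
r = (15/100)·(24 + 1) = 3.75.
Rank 3 is 106 and rank 4 is 107.
Interpolate: 106 + 0.75·(107 − 106) = 106 + 0.75·1 = 106.75.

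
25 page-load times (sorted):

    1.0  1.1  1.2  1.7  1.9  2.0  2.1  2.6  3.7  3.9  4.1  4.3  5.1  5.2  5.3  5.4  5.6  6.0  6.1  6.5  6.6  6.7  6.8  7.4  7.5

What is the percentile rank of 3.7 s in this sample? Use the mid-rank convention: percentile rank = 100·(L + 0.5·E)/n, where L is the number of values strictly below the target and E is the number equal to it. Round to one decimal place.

34.0

Count below 3.7: L = 8; count equal: E = 1; n = 25.
Percentile rank = 100·(8 + 0.5·1)/25 = 100·8.5/25 = 34.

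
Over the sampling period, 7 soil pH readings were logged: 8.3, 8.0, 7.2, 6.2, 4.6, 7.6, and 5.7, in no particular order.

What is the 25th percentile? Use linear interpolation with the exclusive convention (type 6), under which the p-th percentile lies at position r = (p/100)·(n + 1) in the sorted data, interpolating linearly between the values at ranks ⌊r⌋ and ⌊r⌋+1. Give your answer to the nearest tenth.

Sorted: 4.6, 5.7, 6.2, 7.2, 7.6, 8.0, 8.3.
n = 7.
r = (25/100)·(7 + 1) = 2.
r is an integer, so P25 is the value at rank 2: 5.7.

5.7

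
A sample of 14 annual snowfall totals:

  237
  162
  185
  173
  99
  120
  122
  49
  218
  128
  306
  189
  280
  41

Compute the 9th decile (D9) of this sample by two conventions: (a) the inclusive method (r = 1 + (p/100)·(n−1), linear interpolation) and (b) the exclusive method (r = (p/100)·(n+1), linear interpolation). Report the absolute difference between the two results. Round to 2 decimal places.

Sorted: 41, 49, 99, 120, 122, 128, 162, 173, 185, 189, 218, 237, 280, 306.
n = 14.
(a) r = 12.7; between ranks 12 (237) and 13 (280): 267.1.
(b) r = 13.5; between ranks 13 (280) and 14 (306): 293.
|267.1 − 293| = 25.9.

25.90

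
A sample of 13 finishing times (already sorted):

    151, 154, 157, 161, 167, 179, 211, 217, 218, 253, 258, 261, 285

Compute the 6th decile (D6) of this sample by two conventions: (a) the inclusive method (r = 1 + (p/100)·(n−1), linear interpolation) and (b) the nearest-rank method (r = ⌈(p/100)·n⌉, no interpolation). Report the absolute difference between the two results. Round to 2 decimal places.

n = 13.
(a) r = 8.2; between ranks 8 (217) and 9 (218): 217.2.
(b) the nearest-rank method: rank 8 → 217.
|217.2 − 217| = 0.2.

0.20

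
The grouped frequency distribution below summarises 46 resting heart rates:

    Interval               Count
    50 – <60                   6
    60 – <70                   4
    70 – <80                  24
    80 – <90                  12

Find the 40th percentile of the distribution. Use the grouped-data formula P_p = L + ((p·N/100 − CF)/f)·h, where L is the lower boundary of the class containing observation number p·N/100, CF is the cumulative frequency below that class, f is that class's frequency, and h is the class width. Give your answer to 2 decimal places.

73.50

N = 46; target position k = 40/100 · 46 = 18.4.
Cumulative frequencies: 6, 10, 34, 46.
Observation 18.4 falls in the class 70 – <80.
L = 70, CF = 10, f = 24, h = 10.
P40 = 70 + ((18.4 − 10)/24)·10 = 70 + 3.5 = 73.5.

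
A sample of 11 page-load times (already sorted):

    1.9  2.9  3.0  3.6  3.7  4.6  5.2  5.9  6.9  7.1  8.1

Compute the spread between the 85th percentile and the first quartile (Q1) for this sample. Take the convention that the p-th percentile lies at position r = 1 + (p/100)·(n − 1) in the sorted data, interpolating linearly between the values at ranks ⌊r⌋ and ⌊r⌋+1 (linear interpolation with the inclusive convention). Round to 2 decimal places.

3.70

n = 11.
P25: r = 3.5; ranks 3–4 are 3.0, 3.6; interpolating gives 3.3.
P85: r = 9.5; ranks 9–10 are 6.9, 7.1; interpolating gives 7.
Difference: 7 − 3.3 = 3.7.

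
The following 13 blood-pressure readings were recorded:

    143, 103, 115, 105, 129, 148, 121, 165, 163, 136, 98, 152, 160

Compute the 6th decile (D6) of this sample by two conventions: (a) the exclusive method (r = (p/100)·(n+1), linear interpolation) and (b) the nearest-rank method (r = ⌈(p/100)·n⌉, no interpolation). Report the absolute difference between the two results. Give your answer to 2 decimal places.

Sorted: 98, 103, 105, 115, 121, 129, 136, 143, 148, 152, 160, 163, 165.
n = 13.
(a) r = 8.4; between ranks 8 (143) and 9 (148): 145.
(b) the nearest-rank method: rank 8 → 143.
|145 − 143| = 2.

2.00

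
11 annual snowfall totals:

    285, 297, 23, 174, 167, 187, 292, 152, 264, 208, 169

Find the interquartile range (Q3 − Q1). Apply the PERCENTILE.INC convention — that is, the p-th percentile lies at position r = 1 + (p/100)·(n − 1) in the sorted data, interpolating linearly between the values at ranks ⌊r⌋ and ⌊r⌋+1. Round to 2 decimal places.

106.50

Sorted: 23, 152, 167, 169, 174, 187, 208, 264, 285, 292, 297.
n = 11.
P25: r = 3.5; ranks 3–4 are 167, 169; interpolating gives 168.
P75: r = 8.5; ranks 8–9 are 264, 285; interpolating gives 274.5.
Difference: 274.5 − 168 = 106.5.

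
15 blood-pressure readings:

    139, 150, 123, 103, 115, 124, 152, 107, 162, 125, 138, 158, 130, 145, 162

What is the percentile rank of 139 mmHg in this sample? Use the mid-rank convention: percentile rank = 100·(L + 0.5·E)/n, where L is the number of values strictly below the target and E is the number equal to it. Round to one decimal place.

Sorted: 103, 107, 115, 123, 124, 125, 130, 138, 139, 145, 150, 152, 158, 162, 162.
Count below 139: L = 8; count equal: E = 1; n = 15.
Percentile rank = 100·(8 + 0.5·1)/15 = 100·8.5/15 = 56.67.

56.7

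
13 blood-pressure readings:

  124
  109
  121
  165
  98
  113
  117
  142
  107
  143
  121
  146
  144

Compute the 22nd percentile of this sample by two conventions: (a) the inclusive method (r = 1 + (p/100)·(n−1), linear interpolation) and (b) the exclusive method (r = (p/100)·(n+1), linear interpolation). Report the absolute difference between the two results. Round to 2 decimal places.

Sorted: 98, 107, 109, 113, 117, 121, 121, 124, 142, 143, 144, 146, 165.
n = 13.
(a) r = 3.64; between ranks 3 (109) and 4 (113): 111.56.
(b) r = 3.08; between ranks 3 (109) and 4 (113): 109.32.
|111.56 − 109.32| = 2.24.

2.24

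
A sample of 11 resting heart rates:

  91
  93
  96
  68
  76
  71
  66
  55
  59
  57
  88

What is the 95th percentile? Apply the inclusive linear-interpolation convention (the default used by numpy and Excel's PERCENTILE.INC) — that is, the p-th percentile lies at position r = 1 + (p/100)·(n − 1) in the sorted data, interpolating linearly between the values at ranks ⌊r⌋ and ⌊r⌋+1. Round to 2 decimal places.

94.50

Sorted: 55, 57, 59, 66, 68, 71, 76, 88, 91, 93, 96.
n = 11.
r = 1 + (95/100)·(11 − 1) = 1 + 9.5 = 10.5.
Rank 10 is 93 and rank 11 is 96.
Interpolate: 93 + 0.5·(96 − 93) = 93 + 0.5·3 = 94.5.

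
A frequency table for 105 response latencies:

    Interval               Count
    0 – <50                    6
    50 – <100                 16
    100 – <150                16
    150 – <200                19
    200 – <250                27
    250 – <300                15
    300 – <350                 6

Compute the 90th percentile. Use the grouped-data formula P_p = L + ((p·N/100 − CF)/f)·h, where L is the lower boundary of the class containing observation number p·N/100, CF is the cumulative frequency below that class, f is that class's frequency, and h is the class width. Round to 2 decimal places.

N = 105; target position k = 90/100 · 105 = 94.5.
Cumulative frequencies: 6, 22, 38, 57, 84, 99, 105.
Observation 94.5 falls in the class 250 – <300.
L = 250, CF = 84, f = 15, h = 50.
P90 = 250 + ((94.5 − 84)/15)·50 = 250 + 35 = 285.

285.00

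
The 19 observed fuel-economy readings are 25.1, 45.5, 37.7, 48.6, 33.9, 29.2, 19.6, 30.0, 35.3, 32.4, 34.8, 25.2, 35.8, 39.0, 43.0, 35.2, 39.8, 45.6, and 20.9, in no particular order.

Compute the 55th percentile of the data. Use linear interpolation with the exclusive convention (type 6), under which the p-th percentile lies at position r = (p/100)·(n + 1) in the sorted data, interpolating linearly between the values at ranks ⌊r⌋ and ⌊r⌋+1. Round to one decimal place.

Sorted: 19.6, 20.9, 25.1, 25.2, 29.2, 30.0, 32.4, 33.9, 34.8, 35.2, 35.3, 35.8, 37.7, 39.0, 39.8, 43.0, 45.5, 45.6, 48.6.
n = 19.
r = (55/100)·(19 + 1) = 11.
r is an integer, so P55 is the value at rank 11: 35.3.

35.3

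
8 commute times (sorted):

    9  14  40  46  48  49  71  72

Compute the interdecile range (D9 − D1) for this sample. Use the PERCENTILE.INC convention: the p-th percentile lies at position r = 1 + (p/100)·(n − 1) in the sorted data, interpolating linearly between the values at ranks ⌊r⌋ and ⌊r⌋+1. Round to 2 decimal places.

58.80

n = 8.
P10: r = 1.7; ranks 1–2 are 9, 14; interpolating gives 12.5.
P90: r = 7.3; ranks 7–8 are 71, 72; interpolating gives 71.3.
Difference: 71.3 − 12.5 = 58.8.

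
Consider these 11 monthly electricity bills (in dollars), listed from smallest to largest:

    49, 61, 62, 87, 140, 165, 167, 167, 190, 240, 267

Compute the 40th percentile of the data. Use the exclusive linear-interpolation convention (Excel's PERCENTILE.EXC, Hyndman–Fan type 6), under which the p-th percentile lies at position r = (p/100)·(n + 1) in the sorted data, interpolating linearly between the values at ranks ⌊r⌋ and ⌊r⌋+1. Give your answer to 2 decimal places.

n = 11.
r = (40/100)·(11 + 1) = 4.8.
Rank 4 is 87 and rank 5 is 140.
Interpolate: 87 + 0.8·(140 − 87) = 87 + 0.8·53 = 129.4.

129.40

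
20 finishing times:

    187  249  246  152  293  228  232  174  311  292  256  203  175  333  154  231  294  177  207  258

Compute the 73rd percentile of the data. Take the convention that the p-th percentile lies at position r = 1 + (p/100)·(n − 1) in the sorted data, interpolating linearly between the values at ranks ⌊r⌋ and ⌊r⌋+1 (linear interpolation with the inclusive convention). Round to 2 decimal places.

Sorted: 152, 154, 174, 175, 177, 187, 203, 207, 228, 231, 232, 246, 249, 256, 258, 292, 293, 294, 311, 333.
n = 20.
r = 1 + (73/100)·(20 − 1) = 1 + 13.87 = 14.87.
Rank 14 is 256 and rank 15 is 258.
Interpolate: 256 + 0.87·(258 − 256) = 256 + 0.87·2 = 257.74.

257.74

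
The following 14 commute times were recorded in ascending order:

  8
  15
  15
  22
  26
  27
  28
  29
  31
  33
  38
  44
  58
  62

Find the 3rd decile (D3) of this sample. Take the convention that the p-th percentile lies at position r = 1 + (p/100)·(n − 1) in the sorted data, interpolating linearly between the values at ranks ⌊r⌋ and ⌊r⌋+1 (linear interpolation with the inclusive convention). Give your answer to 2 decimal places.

n = 14.
r = 1 + (30/100)·(14 − 1) = 1 + 3.9 = 4.9.
Rank 4 is 22 and rank 5 is 26.
Interpolate: 22 + 0.9·(26 − 22) = 22 + 0.9·4 = 25.6.

25.60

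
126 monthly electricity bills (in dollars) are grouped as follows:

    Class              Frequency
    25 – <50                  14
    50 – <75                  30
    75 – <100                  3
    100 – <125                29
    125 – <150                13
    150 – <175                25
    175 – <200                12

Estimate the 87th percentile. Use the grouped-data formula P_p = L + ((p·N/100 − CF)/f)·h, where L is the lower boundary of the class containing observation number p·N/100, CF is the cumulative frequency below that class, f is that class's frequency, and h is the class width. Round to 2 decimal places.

170.62

N = 126; target position k = 87/100 · 126 = 109.62.
Cumulative frequencies: 14, 44, 47, 76, 89, 114, 126.
Observation 109.62 falls in the class 150 – <175.
L = 150, CF = 89, f = 25, h = 25.
P87 = 150 + ((109.62 − 89)/25)·25 = 150 + 20.62 = 170.62.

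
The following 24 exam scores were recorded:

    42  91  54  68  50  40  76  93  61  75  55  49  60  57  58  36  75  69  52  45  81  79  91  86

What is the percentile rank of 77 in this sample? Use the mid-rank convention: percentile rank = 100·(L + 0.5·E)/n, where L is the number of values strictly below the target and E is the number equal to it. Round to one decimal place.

75.0

Sorted: 36, 40, 42, 45, 49, 50, 52, 54, 55, 57, 58, 60, 61, 68, 69, 75, 75, 76, 79, 81, 86, 91, 91, 93.
Count below 77: L = 18; count equal: E = 0; n = 24.
Percentile rank = 100·(18 + 0.5·0)/24 = 100·18/24 = 75.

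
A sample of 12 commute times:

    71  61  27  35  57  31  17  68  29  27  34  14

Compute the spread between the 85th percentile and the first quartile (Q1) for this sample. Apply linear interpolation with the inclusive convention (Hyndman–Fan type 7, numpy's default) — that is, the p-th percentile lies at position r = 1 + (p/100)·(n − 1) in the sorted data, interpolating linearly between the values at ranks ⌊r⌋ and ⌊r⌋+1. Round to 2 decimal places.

36.45

Sorted: 14, 17, 27, 27, 29, 31, 34, 35, 57, 61, 68, 71.
n = 12.
P25: r = 3.75; ranks 3–4 are 27, 27; interpolating gives 27.
P85: r = 10.35; ranks 10–11 are 61, 68; interpolating gives 63.45.
Difference: 63.45 − 27 = 36.45.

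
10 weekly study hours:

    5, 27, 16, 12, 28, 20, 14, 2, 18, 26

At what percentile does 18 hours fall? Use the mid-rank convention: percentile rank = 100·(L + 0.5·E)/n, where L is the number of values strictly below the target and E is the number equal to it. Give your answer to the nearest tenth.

55.0

Sorted: 2, 5, 12, 14, 16, 18, 20, 26, 27, 28.
Count below 18: L = 5; count equal: E = 1; n = 10.
Percentile rank = 100·(5 + 0.5·1)/10 = 100·5.5/10 = 55.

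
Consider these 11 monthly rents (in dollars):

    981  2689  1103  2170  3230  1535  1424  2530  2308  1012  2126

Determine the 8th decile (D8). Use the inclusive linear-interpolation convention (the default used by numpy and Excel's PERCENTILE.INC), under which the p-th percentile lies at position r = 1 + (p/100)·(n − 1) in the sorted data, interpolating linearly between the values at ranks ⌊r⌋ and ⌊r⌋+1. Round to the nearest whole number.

2530

Sorted: 981, 1012, 1103, 1424, 1535, 2126, 2170, 2308, 2530, 2689, 3230.
n = 11.
r = 1 + (80/100)·(11 − 1) = 1 + 8 = 9.
r is an integer, so P80 is the value at rank 9: 2530.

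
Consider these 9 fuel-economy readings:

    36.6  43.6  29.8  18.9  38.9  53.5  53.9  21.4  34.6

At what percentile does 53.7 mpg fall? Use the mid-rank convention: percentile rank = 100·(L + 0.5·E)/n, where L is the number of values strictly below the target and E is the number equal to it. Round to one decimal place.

88.9

Sorted: 18.9, 21.4, 29.8, 34.6, 36.6, 38.9, 43.6, 53.5, 53.9.
Count below 53.7: L = 8; count equal: E = 0; n = 9.
Percentile rank = 100·(8 + 0.5·0)/9 = 100·8/9 = 88.89.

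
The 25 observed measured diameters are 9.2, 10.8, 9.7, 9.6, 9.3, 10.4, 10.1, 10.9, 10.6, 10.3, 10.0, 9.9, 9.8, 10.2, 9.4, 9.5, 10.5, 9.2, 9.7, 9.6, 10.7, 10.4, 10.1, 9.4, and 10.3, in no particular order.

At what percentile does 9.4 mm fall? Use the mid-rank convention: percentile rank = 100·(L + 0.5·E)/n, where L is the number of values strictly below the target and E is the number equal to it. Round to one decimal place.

16.0

Sorted: 9.2, 9.2, 9.3, 9.4, 9.4, 9.5, 9.6, 9.6, 9.7, 9.7, 9.8, 9.9, 10.0, 10.1, 10.1, 10.2, 10.3, 10.3, 10.4, 10.4, 10.5, 10.6, 10.7, 10.8, 10.9.
Count below 9.4: L = 3; count equal: E = 2; n = 25.
Percentile rank = 100·(3 + 0.5·2)/25 = 100·4/25 = 16.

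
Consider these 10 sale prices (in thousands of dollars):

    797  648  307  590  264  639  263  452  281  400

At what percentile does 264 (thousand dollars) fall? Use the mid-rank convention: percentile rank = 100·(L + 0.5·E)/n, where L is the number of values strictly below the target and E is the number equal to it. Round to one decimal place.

Sorted: 263, 264, 281, 307, 400, 452, 590, 639, 648, 797.
Count below 264: L = 1; count equal: E = 1; n = 10.
Percentile rank = 100·(1 + 0.5·1)/10 = 100·1.5/10 = 15.

15.0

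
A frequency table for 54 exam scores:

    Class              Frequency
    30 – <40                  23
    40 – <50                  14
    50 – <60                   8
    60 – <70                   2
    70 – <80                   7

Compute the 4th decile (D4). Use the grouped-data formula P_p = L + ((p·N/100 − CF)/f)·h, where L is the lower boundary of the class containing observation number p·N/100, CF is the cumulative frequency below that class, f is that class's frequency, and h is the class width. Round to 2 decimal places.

N = 54; target position k = 40/100 · 54 = 21.6.
Cumulative frequencies: 23, 37, 45, 47, 54.
Observation 21.6 falls in the class 30 – <40.
L = 30, CF = 0, f = 23, h = 10.
P40 = 30 + ((21.6 − 0)/23)·10 = 30 + 9.3913 = 39.3913.

39.39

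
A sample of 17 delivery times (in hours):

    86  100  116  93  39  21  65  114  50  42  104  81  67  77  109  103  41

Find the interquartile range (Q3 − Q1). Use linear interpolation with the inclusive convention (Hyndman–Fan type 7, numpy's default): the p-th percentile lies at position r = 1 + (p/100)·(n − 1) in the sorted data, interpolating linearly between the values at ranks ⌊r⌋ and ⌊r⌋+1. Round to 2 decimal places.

Sorted: 21, 39, 41, 42, 50, 65, 67, 77, 81, 86, 93, 100, 103, 104, 109, 114, 116.
n = 17.
P25: r = 5 (integer) → 50.
P75: r = 13 (integer) → 103.
Difference: 103 − 50 = 53.

53.00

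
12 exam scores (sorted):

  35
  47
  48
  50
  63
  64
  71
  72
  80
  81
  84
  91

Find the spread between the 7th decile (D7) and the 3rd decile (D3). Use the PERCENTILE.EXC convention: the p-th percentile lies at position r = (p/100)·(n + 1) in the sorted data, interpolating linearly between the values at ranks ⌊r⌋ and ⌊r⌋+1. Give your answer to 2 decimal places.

30.30

n = 12.
P30: r = 3.9; ranks 3–4 are 48, 50; interpolating gives 49.8.
P70: r = 9.1; ranks 9–10 are 80, 81; interpolating gives 80.1.
Difference: 80.1 − 49.8 = 30.3.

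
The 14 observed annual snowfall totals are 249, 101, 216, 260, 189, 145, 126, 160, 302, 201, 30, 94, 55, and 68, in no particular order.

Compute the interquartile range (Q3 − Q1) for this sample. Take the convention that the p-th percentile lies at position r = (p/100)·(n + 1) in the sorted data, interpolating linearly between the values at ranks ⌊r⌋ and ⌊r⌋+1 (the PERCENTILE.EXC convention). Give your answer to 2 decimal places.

Sorted: 30, 55, 68, 94, 101, 126, 145, 160, 189, 201, 216, 249, 260, 302.
n = 14.
P25: r = 3.75; ranks 3–4 are 68, 94; interpolating gives 87.5.
P75: r = 11.25; ranks 11–12 are 216, 249; interpolating gives 224.25.
Difference: 224.25 − 87.5 = 136.75.

136.75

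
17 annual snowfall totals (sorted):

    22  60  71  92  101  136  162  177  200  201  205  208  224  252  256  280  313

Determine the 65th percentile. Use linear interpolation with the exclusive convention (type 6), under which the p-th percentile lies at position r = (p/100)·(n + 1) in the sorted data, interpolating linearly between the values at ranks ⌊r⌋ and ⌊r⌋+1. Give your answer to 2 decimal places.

n = 17.
r = (65/100)·(17 + 1) = 11.7.
Rank 11 is 205 and rank 12 is 208.
Interpolate: 205 + 0.7·(208 − 205) = 205 + 0.7·3 = 207.1.

207.10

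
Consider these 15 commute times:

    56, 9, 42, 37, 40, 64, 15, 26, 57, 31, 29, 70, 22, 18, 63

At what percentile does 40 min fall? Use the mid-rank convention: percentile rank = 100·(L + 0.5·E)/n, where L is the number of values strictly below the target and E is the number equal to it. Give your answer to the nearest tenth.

Sorted: 9, 15, 18, 22, 26, 29, 31, 37, 40, 42, 56, 57, 63, 64, 70.
Count below 40: L = 8; count equal: E = 1; n = 15.
Percentile rank = 100·(8 + 0.5·1)/15 = 100·8.5/15 = 56.67.

56.7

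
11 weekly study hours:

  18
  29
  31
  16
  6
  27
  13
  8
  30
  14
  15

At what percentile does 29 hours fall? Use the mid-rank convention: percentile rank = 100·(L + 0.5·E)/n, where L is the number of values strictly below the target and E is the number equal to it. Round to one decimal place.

77.3

Sorted: 6, 8, 13, 14, 15, 16, 18, 27, 29, 30, 31.
Count below 29: L = 8; count equal: E = 1; n = 11.
Percentile rank = 100·(8 + 0.5·1)/11 = 100·8.5/11 = 77.27.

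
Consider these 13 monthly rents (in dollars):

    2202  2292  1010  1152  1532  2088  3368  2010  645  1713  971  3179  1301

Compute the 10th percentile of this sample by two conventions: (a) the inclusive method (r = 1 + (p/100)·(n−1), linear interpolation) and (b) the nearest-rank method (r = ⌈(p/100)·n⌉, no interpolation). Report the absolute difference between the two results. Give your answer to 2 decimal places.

Sorted: 645, 971, 1010, 1152, 1301, 1532, 1713, 2010, 2088, 2202, 2292, 3179, 3368.
n = 13.
(a) r = 2.2; between ranks 2 (971) and 3 (1010): 978.8.
(b) the nearest-rank method: rank 2 → 971.
|978.8 − 971| = 7.8.

7.80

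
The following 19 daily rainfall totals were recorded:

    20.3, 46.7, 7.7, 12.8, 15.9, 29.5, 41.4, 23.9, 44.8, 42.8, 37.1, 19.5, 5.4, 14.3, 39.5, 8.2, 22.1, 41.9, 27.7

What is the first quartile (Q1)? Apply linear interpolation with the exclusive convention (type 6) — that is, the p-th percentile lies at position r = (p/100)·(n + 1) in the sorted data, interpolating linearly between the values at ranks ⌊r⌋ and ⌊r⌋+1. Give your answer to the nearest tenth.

Sorted: 5.4, 7.7, 8.2, 12.8, 14.3, 15.9, 19.5, 20.3, 22.1, 23.9, 27.7, 29.5, 37.1, 39.5, 41.4, 41.9, 42.8, 44.8, 46.7.
n = 19.
r = (25/100)·(19 + 1) = 5.
r is an integer, so P25 is the value at rank 5: 14.3.

14.3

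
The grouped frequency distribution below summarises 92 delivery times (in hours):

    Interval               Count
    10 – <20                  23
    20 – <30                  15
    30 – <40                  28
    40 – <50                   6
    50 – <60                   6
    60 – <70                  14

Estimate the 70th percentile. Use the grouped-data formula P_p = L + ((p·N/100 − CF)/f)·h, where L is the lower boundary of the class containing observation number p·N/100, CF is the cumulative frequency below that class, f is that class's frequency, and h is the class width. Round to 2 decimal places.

N = 92; target position k = 70/100 · 92 = 64.4.
Cumulative frequencies: 23, 38, 66, 72, 78, 92.
Observation 64.4 falls in the class 30 – <40.
L = 30, CF = 38, f = 28, h = 10.
P70 = 30 + ((64.4 − 38)/28)·10 = 30 + 9.42857 = 39.4286.

39.43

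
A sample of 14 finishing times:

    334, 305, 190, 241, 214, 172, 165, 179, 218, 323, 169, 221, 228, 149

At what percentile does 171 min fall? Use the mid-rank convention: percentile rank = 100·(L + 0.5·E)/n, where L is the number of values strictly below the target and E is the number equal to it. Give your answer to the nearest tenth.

21.4

Sorted: 149, 165, 169, 172, 179, 190, 214, 218, 221, 228, 241, 305, 323, 334.
Count below 171: L = 3; count equal: E = 0; n = 14.
Percentile rank = 100·(3 + 0.5·0)/14 = 100·3/14 = 21.43.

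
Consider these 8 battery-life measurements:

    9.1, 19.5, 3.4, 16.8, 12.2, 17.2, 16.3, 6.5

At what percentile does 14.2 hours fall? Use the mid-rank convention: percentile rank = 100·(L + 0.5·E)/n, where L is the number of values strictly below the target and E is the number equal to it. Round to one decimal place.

50.0

Sorted: 3.4, 6.5, 9.1, 12.2, 16.3, 16.8, 17.2, 19.5.
Count below 14.2: L = 4; count equal: E = 0; n = 8.
Percentile rank = 100·(4 + 0.5·0)/8 = 100·4/8 = 50.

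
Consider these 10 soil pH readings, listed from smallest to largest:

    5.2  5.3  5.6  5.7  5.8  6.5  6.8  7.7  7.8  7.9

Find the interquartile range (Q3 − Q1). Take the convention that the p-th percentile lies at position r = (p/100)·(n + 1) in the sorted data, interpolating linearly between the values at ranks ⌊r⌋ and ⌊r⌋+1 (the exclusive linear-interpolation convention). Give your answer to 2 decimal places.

2.20

n = 10.
P25: r = 2.75; ranks 2–3 are 5.3, 5.6; interpolating gives 5.525.
P75: r = 8.25; ranks 8–9 are 7.7, 7.8; interpolating gives 7.725.
Difference: 7.725 − 5.525 = 2.2.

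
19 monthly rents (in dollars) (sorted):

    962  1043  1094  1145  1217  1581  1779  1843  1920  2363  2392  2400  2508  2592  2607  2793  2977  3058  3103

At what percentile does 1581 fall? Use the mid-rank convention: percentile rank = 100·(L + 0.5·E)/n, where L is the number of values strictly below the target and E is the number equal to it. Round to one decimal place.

Count below 1581: L = 5; count equal: E = 1; n = 19.
Percentile rank = 100·(5 + 0.5·1)/19 = 100·5.5/19 = 28.95.

28.9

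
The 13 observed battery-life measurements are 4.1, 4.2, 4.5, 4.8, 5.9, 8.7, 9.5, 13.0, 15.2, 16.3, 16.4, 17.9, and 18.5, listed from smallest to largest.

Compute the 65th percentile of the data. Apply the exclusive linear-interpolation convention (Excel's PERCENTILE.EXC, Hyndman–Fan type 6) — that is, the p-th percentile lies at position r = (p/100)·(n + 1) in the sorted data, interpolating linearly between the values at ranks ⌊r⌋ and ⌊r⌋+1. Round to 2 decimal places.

15.31

n = 13.
r = (65/100)·(13 + 1) = 9.1.
Rank 9 is 15.2 and rank 10 is 16.3.
Interpolate: 15.2 + 0.1·(16.3 − 15.2) = 15.2 + 0.1·1.1 = 15.31.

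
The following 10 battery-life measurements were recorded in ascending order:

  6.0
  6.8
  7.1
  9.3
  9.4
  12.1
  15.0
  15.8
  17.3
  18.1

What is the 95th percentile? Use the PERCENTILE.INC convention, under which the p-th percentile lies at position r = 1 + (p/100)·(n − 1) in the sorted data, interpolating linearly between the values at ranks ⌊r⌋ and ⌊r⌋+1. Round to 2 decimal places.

17.74

n = 10.
r = 1 + (95/100)·(10 − 1) = 1 + 8.55 = 9.55.
Rank 9 is 17.3 and rank 10 is 18.1.
Interpolate: 17.3 + 0.55·(18.1 − 17.3) = 17.3 + 0.55·0.8 = 17.74.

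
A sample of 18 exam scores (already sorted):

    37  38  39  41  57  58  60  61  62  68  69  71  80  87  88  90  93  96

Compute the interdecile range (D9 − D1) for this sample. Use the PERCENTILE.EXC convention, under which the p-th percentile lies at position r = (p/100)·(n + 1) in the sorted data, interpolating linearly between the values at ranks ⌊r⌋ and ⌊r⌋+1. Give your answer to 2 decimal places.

n = 18.
P10: r = 1.9; ranks 1–2 are 37, 38; interpolating gives 37.9.
P90: r = 17.1; ranks 17–18 are 93, 96; interpolating gives 93.3.
Difference: 93.3 − 37.9 = 55.4.

55.40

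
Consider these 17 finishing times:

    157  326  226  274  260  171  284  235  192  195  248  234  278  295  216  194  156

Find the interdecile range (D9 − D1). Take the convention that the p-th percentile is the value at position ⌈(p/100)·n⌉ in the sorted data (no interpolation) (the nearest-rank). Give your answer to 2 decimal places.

138.00

Sorted: 156, 157, 171, 192, 194, 195, 216, 226, 234, 235, 248, 260, 274, 278, 284, 295, 326.
n = 17.
P10: rank ⌈10/100·17⌉ = 2 → 157.
P90: rank ⌈90/100·17⌉ = 16 → 295.
Difference: 295 − 157 = 138.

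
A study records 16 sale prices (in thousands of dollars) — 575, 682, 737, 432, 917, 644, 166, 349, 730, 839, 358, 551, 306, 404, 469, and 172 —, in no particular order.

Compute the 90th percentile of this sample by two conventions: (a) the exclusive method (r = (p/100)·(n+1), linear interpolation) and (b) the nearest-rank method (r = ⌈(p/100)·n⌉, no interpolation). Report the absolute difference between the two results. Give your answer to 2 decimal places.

23.40

Sorted: 166, 172, 306, 349, 358, 404, 432, 469, 551, 575, 644, 682, 730, 737, 839, 917.
n = 16.
(a) r = 15.3; between ranks 15 (839) and 16 (917): 862.4.
(b) the nearest-rank method: rank 15 → 839.
|862.4 − 839| = 23.4.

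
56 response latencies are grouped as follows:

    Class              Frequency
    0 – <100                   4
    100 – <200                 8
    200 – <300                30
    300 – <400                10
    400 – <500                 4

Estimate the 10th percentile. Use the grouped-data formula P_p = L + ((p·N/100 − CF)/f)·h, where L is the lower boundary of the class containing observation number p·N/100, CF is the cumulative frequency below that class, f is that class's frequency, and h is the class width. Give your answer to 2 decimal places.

120.00

N = 56; target position k = 10/100 · 56 = 5.6.
Cumulative frequencies: 4, 12, 42, 52, 56.
Observation 5.6 falls in the class 100 – <200.
L = 100, CF = 4, f = 8, h = 100.
P10 = 100 + ((5.6 − 4)/8)·100 = 100 + 20 = 120.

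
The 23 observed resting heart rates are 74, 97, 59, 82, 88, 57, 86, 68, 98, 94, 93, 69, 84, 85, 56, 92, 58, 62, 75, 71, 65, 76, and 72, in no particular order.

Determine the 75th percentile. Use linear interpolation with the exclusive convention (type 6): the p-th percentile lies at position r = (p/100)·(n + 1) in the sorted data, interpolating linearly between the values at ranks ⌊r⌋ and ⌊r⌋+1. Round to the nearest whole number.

88

Sorted: 56, 57, 58, 59, 62, 65, 68, 69, 71, 72, 74, 75, 76, 82, 84, 85, 86, 88, 92, 93, 94, 97, 98.
n = 23.
r = (75/100)·(23 + 1) = 18.
r is an integer, so P75 is the value at rank 18: 88.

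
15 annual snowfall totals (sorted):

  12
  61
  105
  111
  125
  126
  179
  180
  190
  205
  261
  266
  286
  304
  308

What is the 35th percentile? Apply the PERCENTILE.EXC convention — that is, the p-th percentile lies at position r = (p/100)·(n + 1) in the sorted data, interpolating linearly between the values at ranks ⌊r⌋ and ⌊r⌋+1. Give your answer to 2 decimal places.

125.60

n = 15.
r = (35/100)·(15 + 1) = 5.6.
Rank 5 is 125 and rank 6 is 126.
Interpolate: 125 + 0.6·(126 − 125) = 125 + 0.6·1 = 125.6.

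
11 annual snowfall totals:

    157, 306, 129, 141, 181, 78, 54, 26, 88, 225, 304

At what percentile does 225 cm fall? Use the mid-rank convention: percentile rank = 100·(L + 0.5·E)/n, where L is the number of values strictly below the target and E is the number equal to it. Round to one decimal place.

77.3

Sorted: 26, 54, 78, 88, 129, 141, 157, 181, 225, 304, 306.
Count below 225: L = 8; count equal: E = 1; n = 11.
Percentile rank = 100·(8 + 0.5·1)/11 = 100·8.5/11 = 77.27.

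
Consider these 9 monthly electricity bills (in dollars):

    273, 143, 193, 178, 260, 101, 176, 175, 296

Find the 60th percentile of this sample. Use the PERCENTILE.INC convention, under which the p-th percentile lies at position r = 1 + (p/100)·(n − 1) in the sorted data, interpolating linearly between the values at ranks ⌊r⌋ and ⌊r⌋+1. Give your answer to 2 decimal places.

Sorted: 101, 143, 175, 176, 178, 193, 260, 273, 296.
n = 9.
r = 1 + (60/100)·(9 − 1) = 1 + 4.8 = 5.8.
Rank 5 is 178 and rank 6 is 193.
Interpolate: 178 + 0.8·(193 − 178) = 178 + 0.8·15 = 190.

190.00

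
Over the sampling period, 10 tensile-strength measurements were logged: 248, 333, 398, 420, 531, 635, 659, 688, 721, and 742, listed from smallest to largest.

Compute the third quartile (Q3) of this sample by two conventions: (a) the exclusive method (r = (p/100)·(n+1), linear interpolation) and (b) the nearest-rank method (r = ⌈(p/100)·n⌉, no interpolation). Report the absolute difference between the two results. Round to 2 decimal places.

n = 10.
(a) r = 8.25; between ranks 8 (688) and 9 (721): 696.25.
(b) the nearest-rank method: rank 8 → 688.
|696.25 − 688| = 8.25.

8.25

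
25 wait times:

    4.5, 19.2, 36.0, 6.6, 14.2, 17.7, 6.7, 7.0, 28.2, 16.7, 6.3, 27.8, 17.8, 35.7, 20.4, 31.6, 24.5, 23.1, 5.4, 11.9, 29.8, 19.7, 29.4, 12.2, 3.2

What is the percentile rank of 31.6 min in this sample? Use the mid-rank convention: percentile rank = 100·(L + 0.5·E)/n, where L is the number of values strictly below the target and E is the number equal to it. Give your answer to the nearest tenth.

Sorted: 3.2, 4.5, 5.4, 6.3, 6.6, 6.7, 7.0, 11.9, 12.2, 14.2, 16.7, 17.7, 17.8, 19.2, 19.7, 20.4, 23.1, 24.5, 27.8, 28.2, 29.4, 29.8, 31.6, 35.7, 36.0.
Count below 31.6: L = 22; count equal: E = 1; n = 25.
Percentile rank = 100·(22 + 0.5·1)/25 = 100·22.5/25 = 90.

90.0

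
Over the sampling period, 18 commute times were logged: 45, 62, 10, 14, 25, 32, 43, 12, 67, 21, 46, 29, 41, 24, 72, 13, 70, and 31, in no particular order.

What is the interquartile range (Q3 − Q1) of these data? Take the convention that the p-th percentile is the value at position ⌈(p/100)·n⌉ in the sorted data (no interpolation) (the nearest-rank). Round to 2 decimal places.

Sorted: 10, 12, 13, 14, 21, 24, 25, 29, 31, 32, 41, 43, 45, 46, 62, 67, 70, 72.
n = 18.
P25: rank ⌈25/100·18⌉ = 5 → 21.
P75: rank ⌈75/100·18⌉ = 14 → 46.
Difference: 46 − 21 = 25.

25.00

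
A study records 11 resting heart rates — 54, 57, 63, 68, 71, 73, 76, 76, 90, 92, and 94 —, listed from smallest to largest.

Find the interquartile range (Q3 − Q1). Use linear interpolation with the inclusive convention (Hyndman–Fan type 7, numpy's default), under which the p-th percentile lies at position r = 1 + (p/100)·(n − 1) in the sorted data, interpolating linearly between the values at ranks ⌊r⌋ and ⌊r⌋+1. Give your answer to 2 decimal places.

n = 11.
P25: r = 3.5; ranks 3–4 are 63, 68; interpolating gives 65.5.
P75: r = 8.5; ranks 8–9 are 76, 90; interpolating gives 83.
Difference: 83 − 65.5 = 17.5.

17.50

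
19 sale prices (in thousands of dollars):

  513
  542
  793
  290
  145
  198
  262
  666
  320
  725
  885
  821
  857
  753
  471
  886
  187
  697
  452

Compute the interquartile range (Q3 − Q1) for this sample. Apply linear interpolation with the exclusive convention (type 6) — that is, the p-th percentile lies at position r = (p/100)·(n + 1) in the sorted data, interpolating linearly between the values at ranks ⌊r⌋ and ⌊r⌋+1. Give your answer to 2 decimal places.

503.00

Sorted: 145, 187, 198, 262, 290, 320, 452, 471, 513, 542, 666, 697, 725, 753, 793, 821, 857, 885, 886.
n = 19.
P25: r = 5 (integer) → 290.
P75: r = 15 (integer) → 793.
Difference: 793 − 290 = 503.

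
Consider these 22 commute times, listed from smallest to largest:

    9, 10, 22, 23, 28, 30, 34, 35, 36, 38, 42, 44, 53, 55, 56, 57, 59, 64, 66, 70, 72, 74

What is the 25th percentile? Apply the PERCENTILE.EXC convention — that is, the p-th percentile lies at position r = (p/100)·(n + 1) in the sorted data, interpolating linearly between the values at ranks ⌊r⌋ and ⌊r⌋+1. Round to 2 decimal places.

29.50

n = 22.
r = (25/100)·(22 + 1) = 5.75.
Rank 5 is 28 and rank 6 is 30.
Interpolate: 28 + 0.75·(30 − 28) = 28 + 0.75·2 = 29.5.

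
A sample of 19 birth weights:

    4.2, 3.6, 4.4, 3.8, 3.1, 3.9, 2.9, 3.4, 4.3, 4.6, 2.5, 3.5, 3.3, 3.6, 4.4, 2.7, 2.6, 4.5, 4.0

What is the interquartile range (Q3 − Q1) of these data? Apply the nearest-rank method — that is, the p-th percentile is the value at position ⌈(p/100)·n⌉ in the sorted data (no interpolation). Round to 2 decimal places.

Sorted: 2.5, 2.6, 2.7, 2.9, 3.1, 3.3, 3.4, 3.5, 3.6, 3.6, 3.8, 3.9, 4.0, 4.2, 4.3, 4.4, 4.4, 4.5, 4.6.
n = 19.
P25: rank ⌈25/100·19⌉ = 5 → 3.1.
P75: rank ⌈75/100·19⌉ = 15 → 4.3.
Difference: 4.3 − 3.1 = 1.2.

1.20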